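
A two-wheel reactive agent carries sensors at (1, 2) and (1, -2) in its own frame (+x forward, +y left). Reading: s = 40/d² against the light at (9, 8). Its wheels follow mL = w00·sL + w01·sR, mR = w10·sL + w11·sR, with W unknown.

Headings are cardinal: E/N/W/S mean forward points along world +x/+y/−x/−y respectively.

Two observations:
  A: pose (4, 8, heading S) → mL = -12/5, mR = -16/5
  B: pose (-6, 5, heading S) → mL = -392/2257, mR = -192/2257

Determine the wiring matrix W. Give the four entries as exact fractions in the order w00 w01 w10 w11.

obs A: pose=(4,8,S) → sL=4, sR=4/5, mL=-12/5, mR=-16/5
obs B: pose=(-6,5,S) → sL=8/37, sR=8/61, mL=-392/2257, mR=-192/2257
sensor matrix S = [[4, 4/5], [8/37, 8/61]]; det S = 3968/11285
solve [mL_A; mL_B] = S·[w00; w01] and [mR_A; mR_B] = S·[w10; w11]:
  w00 = -1/2, w01 = -1/2, w10 = -1, w11 = 1

-1/2 -1/2 -1 1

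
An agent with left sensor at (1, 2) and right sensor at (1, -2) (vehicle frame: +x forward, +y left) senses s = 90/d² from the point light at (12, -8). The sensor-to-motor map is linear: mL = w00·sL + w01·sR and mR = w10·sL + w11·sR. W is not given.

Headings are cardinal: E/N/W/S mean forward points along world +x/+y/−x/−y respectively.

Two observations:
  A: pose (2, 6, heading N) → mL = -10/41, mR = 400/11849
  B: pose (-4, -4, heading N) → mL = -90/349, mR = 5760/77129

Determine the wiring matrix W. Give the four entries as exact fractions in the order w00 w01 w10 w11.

-1 0 -1/2 1/2

obs A: pose=(2,6,N) → sL=10/41, sR=90/289, mL=-10/41, mR=400/11849
obs B: pose=(-4,-4,N) → sL=90/349, sR=90/221, mL=-90/349, mR=5760/77129
sensor matrix S = [[10/41, 90/289], [90/349, 90/221]]; det S = 1022400/53758913
solve [mL_A; mL_B] = S·[w00; w01] and [mR_A; mR_B] = S·[w10; w11]:
  w00 = -1, w01 = 0, w10 = -1/2, w11 = 1/2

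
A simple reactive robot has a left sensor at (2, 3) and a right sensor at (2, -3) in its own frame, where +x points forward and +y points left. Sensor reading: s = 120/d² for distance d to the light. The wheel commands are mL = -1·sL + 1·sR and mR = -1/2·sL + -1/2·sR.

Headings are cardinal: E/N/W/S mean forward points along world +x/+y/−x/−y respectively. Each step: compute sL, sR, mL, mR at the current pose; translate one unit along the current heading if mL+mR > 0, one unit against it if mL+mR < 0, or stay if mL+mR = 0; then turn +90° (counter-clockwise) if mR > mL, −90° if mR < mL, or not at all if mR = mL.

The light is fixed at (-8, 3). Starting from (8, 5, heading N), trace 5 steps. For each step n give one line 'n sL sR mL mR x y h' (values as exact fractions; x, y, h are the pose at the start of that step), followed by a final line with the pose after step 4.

0 24/37 120/377 -4608/13949 -6744/13949 8 5 N
1 6/17 15/41 9/697 -501/1394 8 4 E
2 24/65 24/29 864/1885 -1128/1885 7 4 S
3 12/17 60/97 -144/1649 -1092/1649 7 5 W
4 24/37 120/377 -4608/13949 -6744/13949 8 5 N
final 8 4 E

n=0: pose=(8,5,N); sL=24/37, sR=120/377; mL=-4608/13949, mR=-6744/13949; mL+mR=-11352/13949 → advance -1; mR−mL=-2136/13949 → turn -1·90°
n=1: pose=(8,4,E); sL=6/17, sR=15/41; mL=9/697, mR=-501/1394; mL+mR=-483/1394 → advance -1; mR−mL=-519/1394 → turn -1·90°
n=2: pose=(7,4,S); sL=24/65, sR=24/29; mL=864/1885, mR=-1128/1885; mL+mR=-264/1885 → advance -1; mR−mL=-1992/1885 → turn -1·90°
n=3: pose=(7,5,W); sL=12/17, sR=60/97; mL=-144/1649, mR=-1092/1649; mL+mR=-1236/1649 → advance -1; mR−mL=-948/1649 → turn -1·90°
n=4: pose=(8,5,N); sL=24/37, sR=120/377; mL=-4608/13949, mR=-6744/13949; mL+mR=-11352/13949 → advance -1; mR−mL=-2136/13949 → turn -1·90°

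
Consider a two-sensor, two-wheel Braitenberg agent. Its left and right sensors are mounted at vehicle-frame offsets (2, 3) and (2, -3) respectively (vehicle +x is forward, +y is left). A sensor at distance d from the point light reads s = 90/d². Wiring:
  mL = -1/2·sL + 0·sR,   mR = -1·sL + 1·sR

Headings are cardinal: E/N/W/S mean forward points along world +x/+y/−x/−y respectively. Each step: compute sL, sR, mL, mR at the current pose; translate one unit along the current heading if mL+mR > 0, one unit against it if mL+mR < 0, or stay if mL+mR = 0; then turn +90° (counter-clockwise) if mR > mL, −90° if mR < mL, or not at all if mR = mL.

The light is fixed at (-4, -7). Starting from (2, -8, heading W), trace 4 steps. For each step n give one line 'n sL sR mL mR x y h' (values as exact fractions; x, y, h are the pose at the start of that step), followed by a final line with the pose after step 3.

n=0: pose=(2,-8,W); sL=45/16, sR=9/2; mL=-45/32, mR=27/16; mL+mR=9/32 → advance +1; mR−mL=99/32 → turn +1·90°
n=1: pose=(1,-8,S); sL=90/73, sR=90/13; mL=-45/73, mR=5400/949; mL+mR=4815/949 → advance +1; mR−mL=5985/949 → turn +1·90°
n=2: pose=(1,-9,E); sL=9/5, sR=45/37; mL=-9/10, mR=-108/185; mL+mR=-549/370 → advance -1; mR−mL=117/370 → turn +1·90°
n=3: pose=(0,-9,N); sL=90, sR=90/49; mL=-45, mR=-4320/49; mL+mR=-6525/49 → advance -1; mR−mL=-2115/49 → turn -1·90°

0 45/16 9/2 -45/32 27/16 2 -8 W
1 90/73 90/13 -45/73 5400/949 1 -8 S
2 9/5 45/37 -9/10 -108/185 1 -9 E
3 90 90/49 -45 -4320/49 0 -9 N
final 0 -10 E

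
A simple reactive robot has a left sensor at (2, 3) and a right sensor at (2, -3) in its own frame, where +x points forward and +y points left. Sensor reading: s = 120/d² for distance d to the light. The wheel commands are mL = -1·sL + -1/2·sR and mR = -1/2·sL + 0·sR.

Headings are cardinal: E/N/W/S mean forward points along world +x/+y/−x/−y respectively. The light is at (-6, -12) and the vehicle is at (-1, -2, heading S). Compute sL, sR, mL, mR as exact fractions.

15/16 30/17 -495/272 -15/32

left sensor world pos  = (2, -4); dL² = 128
right sensor world pos = (-4, -4); dR² = 68
sL = 120/128 = 15/16
sR = 120/68 = 30/17
mL = -1·sL + -1/2·sR = -495/272
mR = -1/2·sL + 0·sR = -15/32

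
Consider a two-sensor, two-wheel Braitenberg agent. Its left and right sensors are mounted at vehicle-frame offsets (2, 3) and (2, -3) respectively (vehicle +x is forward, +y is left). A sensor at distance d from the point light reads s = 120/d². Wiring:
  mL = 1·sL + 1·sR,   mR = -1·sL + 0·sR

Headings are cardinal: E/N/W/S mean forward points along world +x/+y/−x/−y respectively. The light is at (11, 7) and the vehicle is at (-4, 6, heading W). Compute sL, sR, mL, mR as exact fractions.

24/61 120/293 14352/17873 -24/61

left sensor world pos  = (-6, 3); dL² = 305
right sensor world pos = (-6, 9); dR² = 293
sL = 120/305 = 24/61
sR = 120/293 = 120/293
mL = 1·sL + 1·sR = 14352/17873
mR = -1·sL + 0·sR = -24/61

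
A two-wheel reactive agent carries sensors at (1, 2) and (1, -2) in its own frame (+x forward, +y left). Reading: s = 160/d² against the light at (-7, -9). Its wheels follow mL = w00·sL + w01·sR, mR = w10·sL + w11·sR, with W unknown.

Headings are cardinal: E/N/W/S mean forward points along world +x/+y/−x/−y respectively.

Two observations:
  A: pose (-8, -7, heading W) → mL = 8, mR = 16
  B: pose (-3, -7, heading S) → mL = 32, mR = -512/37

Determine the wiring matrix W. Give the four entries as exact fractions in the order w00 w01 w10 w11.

0 1 1/2 -1/2

obs A: pose=(-8,-7,W) → sL=40, sR=8, mL=8, mR=16
obs B: pose=(-3,-7,S) → sL=160/37, sR=32, mL=32, mR=-512/37
sensor matrix S = [[40, 8], [160/37, 32]]; det S = 46080/37
solve [mL_A; mL_B] = S·[w00; w01] and [mR_A; mR_B] = S·[w10; w11]:
  w00 = 0, w01 = 1, w10 = 1/2, w11 = -1/2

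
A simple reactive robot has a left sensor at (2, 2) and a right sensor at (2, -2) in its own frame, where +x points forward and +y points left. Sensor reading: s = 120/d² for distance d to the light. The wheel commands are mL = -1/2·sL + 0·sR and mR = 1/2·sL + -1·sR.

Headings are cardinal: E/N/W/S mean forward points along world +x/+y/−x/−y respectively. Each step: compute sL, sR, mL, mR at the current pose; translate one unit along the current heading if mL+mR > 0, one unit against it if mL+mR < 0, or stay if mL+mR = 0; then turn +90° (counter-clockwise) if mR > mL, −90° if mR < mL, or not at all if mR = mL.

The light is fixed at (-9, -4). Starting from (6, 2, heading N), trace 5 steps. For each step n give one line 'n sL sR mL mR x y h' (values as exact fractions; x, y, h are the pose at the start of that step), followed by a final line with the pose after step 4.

n=0: pose=(6,2,N); sL=120/233, sR=120/353; mL=-60/233, mR=-6780/82249; mL+mR=-120/353 → advance -1; mR−mL=14400/82249 → turn +1·90°
n=1: pose=(6,1,W); sL=60/89, sR=60/109; mL=-30/89, mR=-2070/9701; mL+mR=-60/109 → advance -1; mR−mL=1200/9701 → turn +1·90°
n=2: pose=(7,1,S); sL=40/111, sR=24/41; mL=-20/111, mR=-1844/4551; mL+mR=-24/41 → advance -1; mR−mL=-1024/4551 → turn -1·90°
n=3: pose=(7,2,W); sL=30/53, sR=6/13; mL=-15/53, mR=-123/689; mL+mR=-6/13 → advance -1; mR−mL=72/689 → turn +1·90°
n=4: pose=(8,2,S); sL=120/377, sR=120/241; mL=-60/377, mR=-30780/90857; mL+mR=-120/241 → advance -1; mR−mL=-16320/90857 → turn -1·90°

0 120/233 120/353 -60/233 -6780/82249 6 2 N
1 60/89 60/109 -30/89 -2070/9701 6 1 W
2 40/111 24/41 -20/111 -1844/4551 7 1 S
3 30/53 6/13 -15/53 -123/689 7 2 W
4 120/377 120/241 -60/377 -30780/90857 8 2 S
final 8 3 W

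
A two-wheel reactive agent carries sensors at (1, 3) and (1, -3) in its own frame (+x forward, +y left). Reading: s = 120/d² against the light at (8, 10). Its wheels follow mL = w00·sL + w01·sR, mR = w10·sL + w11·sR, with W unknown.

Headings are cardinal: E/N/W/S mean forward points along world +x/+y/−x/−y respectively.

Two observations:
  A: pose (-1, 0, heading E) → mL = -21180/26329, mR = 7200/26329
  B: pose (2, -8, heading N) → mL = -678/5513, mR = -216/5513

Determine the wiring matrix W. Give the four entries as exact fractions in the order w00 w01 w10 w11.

-1 1/2 1/2 -1/2

obs A: pose=(-1,0,E) → sL=120/113, sR=120/233, mL=-21180/26329, mR=7200/26329
obs B: pose=(2,-8,N) → sL=12/37, sR=60/149, mL=-678/5513, mR=-216/5513
sensor matrix S = [[120/113, 120/233], [12/37, 60/149]]; det S = 37825920/145151777
solve [mL_A; mL_B] = S·[w00; w01] and [mR_A; mR_B] = S·[w10; w11]:
  w00 = -1, w01 = 1/2, w10 = 1/2, w11 = -1/2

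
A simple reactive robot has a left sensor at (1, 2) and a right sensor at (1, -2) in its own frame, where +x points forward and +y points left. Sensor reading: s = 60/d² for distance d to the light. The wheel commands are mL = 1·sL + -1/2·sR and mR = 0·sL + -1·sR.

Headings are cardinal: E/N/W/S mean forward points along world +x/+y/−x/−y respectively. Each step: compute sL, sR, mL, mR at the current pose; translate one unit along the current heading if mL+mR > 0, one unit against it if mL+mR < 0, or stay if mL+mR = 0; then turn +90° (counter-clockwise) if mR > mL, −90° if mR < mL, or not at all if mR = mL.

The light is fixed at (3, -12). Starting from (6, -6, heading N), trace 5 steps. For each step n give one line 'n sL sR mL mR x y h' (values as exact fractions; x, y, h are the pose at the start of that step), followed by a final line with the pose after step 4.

0 6/5 30/37 147/185 -30/37 6 -6 N
1 12/13 12/5 -18/65 -12/5 6 -7 E
2 15/8 15/4 0 -15/4 5 -7 S
3 60/17 12/13 678/221 -12/13 5 -6 W
4 6/5 30/29 99/145 -30/29 4 -6 N
final 4 -7 E

n=0: pose=(6,-6,N); sL=6/5, sR=30/37; mL=147/185, mR=-30/37; mL+mR=-3/185 → advance -1; mR−mL=-297/185 → turn -1·90°
n=1: pose=(6,-7,E); sL=12/13, sR=12/5; mL=-18/65, mR=-12/5; mL+mR=-174/65 → advance -1; mR−mL=-138/65 → turn -1·90°
n=2: pose=(5,-7,S); sL=15/8, sR=15/4; mL=0, mR=-15/4; mL+mR=-15/4 → advance -1; mR−mL=-15/4 → turn -1·90°
n=3: pose=(5,-6,W); sL=60/17, sR=12/13; mL=678/221, mR=-12/13; mL+mR=474/221 → advance +1; mR−mL=-882/221 → turn -1·90°
n=4: pose=(4,-6,N); sL=6/5, sR=30/29; mL=99/145, mR=-30/29; mL+mR=-51/145 → advance -1; mR−mL=-249/145 → turn -1·90°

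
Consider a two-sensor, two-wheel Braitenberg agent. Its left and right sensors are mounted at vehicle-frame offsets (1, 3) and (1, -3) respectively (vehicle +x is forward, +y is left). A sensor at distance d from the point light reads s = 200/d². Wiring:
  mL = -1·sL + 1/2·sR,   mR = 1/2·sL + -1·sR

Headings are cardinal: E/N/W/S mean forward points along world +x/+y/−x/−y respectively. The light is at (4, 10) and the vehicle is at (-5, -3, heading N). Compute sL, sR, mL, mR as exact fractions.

25/36 10/9 -5/36 -55/72

left sensor world pos  = (-8, -2); dL² = 288
right sensor world pos = (-2, -2); dR² = 180
sL = 200/288 = 25/36
sR = 200/180 = 10/9
mL = -1·sL + 1/2·sR = -5/36
mR = 1/2·sL + -1·sR = -55/72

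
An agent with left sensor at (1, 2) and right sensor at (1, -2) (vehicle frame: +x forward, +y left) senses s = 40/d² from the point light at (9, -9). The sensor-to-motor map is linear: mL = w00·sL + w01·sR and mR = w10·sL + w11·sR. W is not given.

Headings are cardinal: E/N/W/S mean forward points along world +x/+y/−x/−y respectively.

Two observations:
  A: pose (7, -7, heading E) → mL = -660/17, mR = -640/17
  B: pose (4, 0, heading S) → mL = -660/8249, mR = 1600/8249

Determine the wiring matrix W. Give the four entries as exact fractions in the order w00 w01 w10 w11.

1/2 -1 1 -1

obs A: pose=(7,-7,E) → sL=40/17, sR=40, mL=-660/17, mR=-640/17
obs B: pose=(4,0,S) → sL=40/73, sR=40/113, mL=-660/8249, mR=1600/8249
sensor matrix S = [[40/17, 40], [40/73, 40/113]]; det S = -2956800/140233
solve [mL_A; mL_B] = S·[w00; w01] and [mR_A; mR_B] = S·[w10; w11]:
  w00 = 1/2, w01 = -1, w10 = 1, w11 = -1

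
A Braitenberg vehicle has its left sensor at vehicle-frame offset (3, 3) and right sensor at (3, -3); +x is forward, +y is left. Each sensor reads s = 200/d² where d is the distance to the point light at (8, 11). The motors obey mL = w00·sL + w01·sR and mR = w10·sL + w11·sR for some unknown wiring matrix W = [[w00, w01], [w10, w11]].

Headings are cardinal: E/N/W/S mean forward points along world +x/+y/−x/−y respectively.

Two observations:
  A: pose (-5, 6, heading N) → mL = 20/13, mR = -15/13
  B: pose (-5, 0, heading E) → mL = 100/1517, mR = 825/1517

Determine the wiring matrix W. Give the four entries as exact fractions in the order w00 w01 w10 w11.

-1/2 1 1 -1

obs A: pose=(-5,6,N) → sL=10/13, sR=25/13, mL=20/13, mR=-15/13
obs B: pose=(-5,0,E) → sL=50/41, sR=25/37, mL=100/1517, mR=825/1517
sensor matrix S = [[10/13, 25/13], [50/41, 25/37]]; det S = -36000/19721
solve [mL_A; mL_B] = S·[w00; w01] and [mR_A; mR_B] = S·[w10; w11]:
  w00 = -1/2, w01 = 1, w10 = 1, w11 = -1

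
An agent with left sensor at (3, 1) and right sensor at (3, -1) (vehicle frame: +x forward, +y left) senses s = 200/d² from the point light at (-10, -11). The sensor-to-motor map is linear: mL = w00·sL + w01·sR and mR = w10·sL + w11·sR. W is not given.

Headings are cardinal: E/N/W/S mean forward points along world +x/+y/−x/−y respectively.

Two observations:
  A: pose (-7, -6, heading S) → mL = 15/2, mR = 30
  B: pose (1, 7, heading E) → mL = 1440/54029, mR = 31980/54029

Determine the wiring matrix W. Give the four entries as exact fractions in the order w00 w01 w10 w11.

obs A: pose=(-7,-6,S) → sL=10, sR=25, mL=15/2, mR=30
obs B: pose=(1,7,E) → sL=200/557, sR=40/97, mL=1440/54029, mR=31980/54029
sensor matrix S = [[10, 25], [200/557, 40/97]]; det S = -262200/54029
solve [mL_A; mL_B] = S·[w00; w01] and [mR_A; mR_B] = S·[w10; w11]:
  w00 = -1/2, w01 = 1/2, w10 = 1/2, w11 = 1

-1/2 1/2 1/2 1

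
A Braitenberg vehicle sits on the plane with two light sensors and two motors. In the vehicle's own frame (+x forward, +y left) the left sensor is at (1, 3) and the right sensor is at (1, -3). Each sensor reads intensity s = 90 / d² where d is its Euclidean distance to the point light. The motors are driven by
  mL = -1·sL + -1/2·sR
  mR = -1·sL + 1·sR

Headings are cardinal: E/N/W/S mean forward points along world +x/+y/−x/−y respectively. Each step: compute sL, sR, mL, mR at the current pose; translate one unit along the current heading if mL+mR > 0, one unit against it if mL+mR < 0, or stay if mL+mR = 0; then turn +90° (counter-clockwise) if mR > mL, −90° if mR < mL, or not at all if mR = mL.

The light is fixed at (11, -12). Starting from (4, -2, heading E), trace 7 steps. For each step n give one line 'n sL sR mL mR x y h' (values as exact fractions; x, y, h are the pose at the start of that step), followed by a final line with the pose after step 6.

0 18/41 18/17 -675/697 432/697 4 -2 E
1 45/121 45/73 -12015/17666 2160/8833 3 -2 N
2 10/13 2/5 -63/65 -24/65 3 -3 W
3 9/8 45/82 -459/328 -189/328 4 -3 S
4 18/41 18/17 -675/697 432/697 4 -2 E
5 45/121 45/73 -12015/17666 2160/8833 3 -2 N
6 10/13 2/5 -63/65 -24/65 3 -3 W
final 4 -3 S

n=0: pose=(4,-2,E); sL=18/41, sR=18/17; mL=-675/697, mR=432/697; mL+mR=-243/697 → advance -1; mR−mL=27/17 → turn +1·90°
n=1: pose=(3,-2,N); sL=45/121, sR=45/73; mL=-12015/17666, mR=2160/8833; mL+mR=-7695/17666 → advance -1; mR−mL=135/146 → turn +1·90°
n=2: pose=(3,-3,W); sL=10/13, sR=2/5; mL=-63/65, mR=-24/65; mL+mR=-87/65 → advance -1; mR−mL=3/5 → turn +1·90°
n=3: pose=(4,-3,S); sL=9/8, sR=45/82; mL=-459/328, mR=-189/328; mL+mR=-81/41 → advance -1; mR−mL=135/164 → turn +1·90°
n=4: pose=(4,-2,E); sL=18/41, sR=18/17; mL=-675/697, mR=432/697; mL+mR=-243/697 → advance -1; mR−mL=27/17 → turn +1·90°
n=5: pose=(3,-2,N); sL=45/121, sR=45/73; mL=-12015/17666, mR=2160/8833; mL+mR=-7695/17666 → advance -1; mR−mL=135/146 → turn +1·90°
n=6: pose=(3,-3,W); sL=10/13, sR=2/5; mL=-63/65, mR=-24/65; mL+mR=-87/65 → advance -1; mR−mL=3/5 → turn +1·90°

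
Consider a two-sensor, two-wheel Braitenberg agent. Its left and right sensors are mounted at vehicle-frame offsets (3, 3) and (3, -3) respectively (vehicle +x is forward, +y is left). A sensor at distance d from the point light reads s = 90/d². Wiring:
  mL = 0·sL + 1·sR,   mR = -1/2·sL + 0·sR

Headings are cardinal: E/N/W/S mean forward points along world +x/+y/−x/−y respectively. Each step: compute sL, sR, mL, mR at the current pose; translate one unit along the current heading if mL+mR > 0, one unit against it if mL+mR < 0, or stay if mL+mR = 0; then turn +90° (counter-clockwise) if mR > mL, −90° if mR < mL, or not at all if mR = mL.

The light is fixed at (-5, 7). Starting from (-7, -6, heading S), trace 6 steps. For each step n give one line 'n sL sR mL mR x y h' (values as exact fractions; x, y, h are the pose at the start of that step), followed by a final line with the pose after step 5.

n=0: pose=(-7,-6,S); sL=90/257, sR=90/281; mL=90/281, mR=-45/257; mL+mR=10485/72217 → advance +1; mR−mL=-35775/72217 → turn -1·90°
n=1: pose=(-7,-7,W); sL=45/157, sR=45/73; mL=45/73, mR=-45/314; mL+mR=10845/22922 → advance +1; mR−mL=-17415/22922 → turn -1·90°
n=2: pose=(-8,-7,N); sL=90/157, sR=90/121; mL=90/121, mR=-45/157; mL+mR=8685/18997 → advance +1; mR−mL=-19575/18997 → turn -1·90°
n=3: pose=(-8,-6,E); sL=9/10, sR=45/128; mL=45/128, mR=-9/20; mL+mR=-63/640 → advance -1; mR−mL=-513/640 → turn -1·90°
n=4: pose=(-9,-6,S); sL=90/257, sR=18/61; mL=18/61, mR=-45/257; mL+mR=1881/15677 → advance +1; mR−mL=-7371/15677 → turn -1·90°
n=5: pose=(-9,-7,W); sL=45/169, sR=9/17; mL=9/17, mR=-45/338; mL+mR=2277/5746 → advance +1; mR−mL=-3807/5746 → turn -1·90°

0 90/257 90/281 90/281 -45/257 -7 -6 S
1 45/157 45/73 45/73 -45/314 -7 -7 W
2 90/157 90/121 90/121 -45/157 -8 -7 N
3 9/10 45/128 45/128 -9/20 -8 -6 E
4 90/257 18/61 18/61 -45/257 -9 -6 S
5 45/169 9/17 9/17 -45/338 -9 -7 W
final -10 -7 N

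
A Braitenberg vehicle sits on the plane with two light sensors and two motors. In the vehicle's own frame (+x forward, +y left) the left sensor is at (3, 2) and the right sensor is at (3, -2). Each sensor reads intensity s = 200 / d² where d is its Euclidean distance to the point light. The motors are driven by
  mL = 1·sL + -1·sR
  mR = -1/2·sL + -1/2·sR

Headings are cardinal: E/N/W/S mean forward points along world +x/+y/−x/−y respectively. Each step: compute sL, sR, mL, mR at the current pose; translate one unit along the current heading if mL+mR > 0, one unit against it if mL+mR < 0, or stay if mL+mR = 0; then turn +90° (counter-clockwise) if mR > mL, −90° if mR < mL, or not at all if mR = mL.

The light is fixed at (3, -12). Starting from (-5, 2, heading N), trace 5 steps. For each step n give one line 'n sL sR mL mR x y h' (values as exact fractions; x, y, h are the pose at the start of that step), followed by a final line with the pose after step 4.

n=0: pose=(-5,2,N); sL=200/389, sR=8/13; mL=-512/5057, mR=-2856/5057; mL+mR=-3368/5057 → advance -1; mR−mL=-2344/5057 → turn -1·90°
n=1: pose=(-5,1,E); sL=4/5, sR=100/73; mL=-208/365, mR=-396/365; mL+mR=-604/365 → advance -1; mR−mL=-188/365 → turn -1·90°
n=2: pose=(-6,1,S); sL=200/149, sR=200/221; mL=14400/32929, mR=-37000/32929; mL+mR=-22600/32929 → advance -1; mR−mL=-51400/32929 → turn -1·90°
n=3: pose=(-6,2,W); sL=25/36, sR=1/2; mL=7/36, mR=-43/72; mL+mR=-29/72 → advance -1; mR−mL=-19/24 → turn -1·90°
n=4: pose=(-5,2,N); sL=200/389, sR=8/13; mL=-512/5057, mR=-2856/5057; mL+mR=-3368/5057 → advance -1; mR−mL=-2344/5057 → turn -1·90°

0 200/389 8/13 -512/5057 -2856/5057 -5 2 N
1 4/5 100/73 -208/365 -396/365 -5 1 E
2 200/149 200/221 14400/32929 -37000/32929 -6 1 S
3 25/36 1/2 7/36 -43/72 -6 2 W
4 200/389 8/13 -512/5057 -2856/5057 -5 2 N
final -5 1 E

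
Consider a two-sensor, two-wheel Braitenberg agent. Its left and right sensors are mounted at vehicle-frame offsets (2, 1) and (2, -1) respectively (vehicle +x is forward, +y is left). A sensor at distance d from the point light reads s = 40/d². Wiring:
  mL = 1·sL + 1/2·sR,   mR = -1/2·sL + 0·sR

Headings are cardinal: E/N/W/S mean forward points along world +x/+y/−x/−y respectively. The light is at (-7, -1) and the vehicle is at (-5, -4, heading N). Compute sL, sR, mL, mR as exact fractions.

20 4 22 -10

left sensor world pos  = (-6, -2); dL² = 2
right sensor world pos = (-4, -2); dR² = 10
sL = 40/2 = 20
sR = 40/10 = 4
mL = 1·sL + 1/2·sR = 22
mR = -1/2·sL + 0·sR = -10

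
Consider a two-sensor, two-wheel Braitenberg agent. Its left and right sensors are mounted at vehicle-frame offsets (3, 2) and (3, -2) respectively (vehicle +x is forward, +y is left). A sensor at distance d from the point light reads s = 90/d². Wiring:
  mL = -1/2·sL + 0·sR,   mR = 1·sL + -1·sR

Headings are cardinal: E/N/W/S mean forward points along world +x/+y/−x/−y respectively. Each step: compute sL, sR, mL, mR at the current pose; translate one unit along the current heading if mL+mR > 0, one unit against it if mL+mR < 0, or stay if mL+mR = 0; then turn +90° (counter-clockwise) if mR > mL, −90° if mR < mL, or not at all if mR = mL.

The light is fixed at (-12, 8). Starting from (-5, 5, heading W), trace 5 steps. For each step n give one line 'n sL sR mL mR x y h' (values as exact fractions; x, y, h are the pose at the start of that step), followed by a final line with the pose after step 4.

0 90/41 90/17 -45/41 -2160/697 -5 5 W
1 5/2 9/10 -5/4 8/5 -4 5 N
2 90/41 18/5 -45/41 -288/205 -4 6 W
3 9/5 45/61 -9/10 324/305 -3 6 N
4 2 90/37 -1 -16/37 -3 7 W
final -2 7 S

n=0: pose=(-5,5,W); sL=90/41, sR=90/17; mL=-45/41, mR=-2160/697; mL+mR=-2925/697 → advance -1; mR−mL=-1395/697 → turn -1·90°
n=1: pose=(-4,5,N); sL=5/2, sR=9/10; mL=-5/4, mR=8/5; mL+mR=7/20 → advance +1; mR−mL=57/20 → turn +1·90°
n=2: pose=(-4,6,W); sL=90/41, sR=18/5; mL=-45/41, mR=-288/205; mL+mR=-513/205 → advance -1; mR−mL=-63/205 → turn -1·90°
n=3: pose=(-3,6,N); sL=9/5, sR=45/61; mL=-9/10, mR=324/305; mL+mR=99/610 → advance +1; mR−mL=1197/610 → turn +1·90°
n=4: pose=(-3,7,W); sL=2, sR=90/37; mL=-1, mR=-16/37; mL+mR=-53/37 → advance -1; mR−mL=21/37 → turn +1·90°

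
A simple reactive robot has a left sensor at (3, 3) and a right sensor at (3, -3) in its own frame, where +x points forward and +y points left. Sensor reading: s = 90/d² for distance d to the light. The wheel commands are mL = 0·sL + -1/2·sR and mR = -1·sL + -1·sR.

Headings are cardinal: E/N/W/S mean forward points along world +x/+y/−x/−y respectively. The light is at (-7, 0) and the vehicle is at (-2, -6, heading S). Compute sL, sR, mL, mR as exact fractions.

left sensor world pos  = (1, -9); dL² = 145
right sensor world pos = (-5, -9); dR² = 85
sL = 90/145 = 18/29
sR = 90/85 = 18/17
mL = 0·sL + -1/2·sR = -9/17
mR = -1·sL + -1·sR = -828/493

18/29 18/17 -9/17 -828/493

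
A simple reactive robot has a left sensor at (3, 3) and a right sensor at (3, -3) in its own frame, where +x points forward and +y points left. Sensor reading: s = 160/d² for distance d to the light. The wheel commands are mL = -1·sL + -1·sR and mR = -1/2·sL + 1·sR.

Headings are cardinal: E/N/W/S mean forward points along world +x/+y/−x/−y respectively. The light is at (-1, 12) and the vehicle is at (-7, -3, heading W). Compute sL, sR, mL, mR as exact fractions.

32/81 32/45 -448/405 208/405

left sensor world pos  = (-10, -6); dL² = 405
right sensor world pos = (-10, 0); dR² = 225
sL = 160/405 = 32/81
sR = 160/225 = 32/45
mL = -1·sL + -1·sR = -448/405
mR = -1/2·sL + 1·sR = 208/405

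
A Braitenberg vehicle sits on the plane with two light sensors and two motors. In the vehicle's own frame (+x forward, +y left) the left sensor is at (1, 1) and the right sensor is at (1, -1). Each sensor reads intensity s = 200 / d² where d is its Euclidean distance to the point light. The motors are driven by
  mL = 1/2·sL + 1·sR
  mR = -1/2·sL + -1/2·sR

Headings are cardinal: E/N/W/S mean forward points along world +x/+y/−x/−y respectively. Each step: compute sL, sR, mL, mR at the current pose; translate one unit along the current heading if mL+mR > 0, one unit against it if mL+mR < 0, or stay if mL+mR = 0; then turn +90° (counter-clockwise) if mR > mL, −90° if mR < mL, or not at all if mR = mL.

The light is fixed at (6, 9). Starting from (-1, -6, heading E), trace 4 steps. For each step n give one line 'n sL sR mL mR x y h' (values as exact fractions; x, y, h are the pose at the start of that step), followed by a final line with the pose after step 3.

0 25/29 50/73 4725/4234 -3275/4234 -1 -6 E
1 200/281 40/61 17340/17141 -11720/17141 0 -6 S
2 100/169 100/137 23750/23153 -15300/23153 0 -7 W
3 200/289 200/261 83900/75429 -55000/75429 -1 -7 N
final -1 -6 E

n=0: pose=(-1,-6,E); sL=25/29, sR=50/73; mL=4725/4234, mR=-3275/4234; mL+mR=25/73 → advance +1; mR−mL=-4000/2117 → turn -1·90°
n=1: pose=(0,-6,S); sL=200/281, sR=40/61; mL=17340/17141, mR=-11720/17141; mL+mR=20/61 → advance +1; mR−mL=-29060/17141 → turn -1·90°
n=2: pose=(0,-7,W); sL=100/169, sR=100/137; mL=23750/23153, mR=-15300/23153; mL+mR=50/137 → advance +1; mR−mL=-39050/23153 → turn -1·90°
n=3: pose=(-1,-7,N); sL=200/289, sR=200/261; mL=83900/75429, mR=-55000/75429; mL+mR=100/261 → advance +1; mR−mL=-46300/25143 → turn -1·90°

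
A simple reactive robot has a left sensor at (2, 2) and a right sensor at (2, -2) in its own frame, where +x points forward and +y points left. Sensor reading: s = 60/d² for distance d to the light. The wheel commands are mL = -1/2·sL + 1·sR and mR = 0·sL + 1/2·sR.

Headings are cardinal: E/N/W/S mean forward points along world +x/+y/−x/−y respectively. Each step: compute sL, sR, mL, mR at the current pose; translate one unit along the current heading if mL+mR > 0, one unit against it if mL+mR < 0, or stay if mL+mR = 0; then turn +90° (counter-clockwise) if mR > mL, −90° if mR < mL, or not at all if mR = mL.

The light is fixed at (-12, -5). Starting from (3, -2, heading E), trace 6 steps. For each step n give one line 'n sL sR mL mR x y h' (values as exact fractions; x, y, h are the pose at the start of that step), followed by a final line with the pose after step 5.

0 30/157 6/29 507/4553 3/29 3 -2 E
1 12/65 60/197 2718/12805 30/197 4 -2 S
2 15/49 15/53 675/5194 15/106 4 -3 W
3 60/289 60/169 12270/48841 30/169 3 -3 S
4 6/17 30/89 243/1513 15/89 3 -4 W
5 60/257 12/29 2214/7453 6/29 2 -4 S
final 2 -5 W

n=0: pose=(3,-2,E); sL=30/157, sR=6/29; mL=507/4553, mR=3/29; mL+mR=978/4553 → advance +1; mR−mL=-36/4553 → turn -1·90°
n=1: pose=(4,-2,S); sL=12/65, sR=60/197; mL=2718/12805, mR=30/197; mL+mR=4668/12805 → advance +1; mR−mL=-768/12805 → turn -1·90°
n=2: pose=(4,-3,W); sL=15/49, sR=15/53; mL=675/5194, mR=15/106; mL+mR=705/2597 → advance +1; mR−mL=30/2597 → turn +1·90°
n=3: pose=(3,-3,S); sL=60/289, sR=60/169; mL=12270/48841, mR=30/169; mL+mR=20940/48841 → advance +1; mR−mL=-3600/48841 → turn -1·90°
n=4: pose=(3,-4,W); sL=6/17, sR=30/89; mL=243/1513, mR=15/89; mL+mR=498/1513 → advance +1; mR−mL=12/1513 → turn +1·90°
n=5: pose=(2,-4,S); sL=60/257, sR=12/29; mL=2214/7453, mR=6/29; mL+mR=3756/7453 → advance +1; mR−mL=-672/7453 → turn -1·90°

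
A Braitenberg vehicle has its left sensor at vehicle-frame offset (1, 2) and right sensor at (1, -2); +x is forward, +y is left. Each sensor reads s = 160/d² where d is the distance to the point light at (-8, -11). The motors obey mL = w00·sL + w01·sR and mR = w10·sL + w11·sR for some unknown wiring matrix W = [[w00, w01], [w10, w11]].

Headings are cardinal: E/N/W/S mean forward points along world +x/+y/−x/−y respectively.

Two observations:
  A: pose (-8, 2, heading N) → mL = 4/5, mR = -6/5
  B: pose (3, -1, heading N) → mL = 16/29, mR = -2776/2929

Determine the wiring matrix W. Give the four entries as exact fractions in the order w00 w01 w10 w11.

obs A: pose=(-8,2,N) → sL=4/5, sR=4/5, mL=4/5, mR=-6/5
obs B: pose=(3,-1,N) → sL=80/101, sR=16/29, mL=16/29, mR=-2776/2929
sensor matrix S = [[4/5, 4/5], [80/101, 16/29]]; det S = -2816/14645
solve [mL_A; mL_B] = S·[w00; w01] and [mR_A; mR_B] = S·[w10; w11]:
  w00 = 0, w01 = 1, w10 = -1/2, w11 = -1

0 1 -1/2 -1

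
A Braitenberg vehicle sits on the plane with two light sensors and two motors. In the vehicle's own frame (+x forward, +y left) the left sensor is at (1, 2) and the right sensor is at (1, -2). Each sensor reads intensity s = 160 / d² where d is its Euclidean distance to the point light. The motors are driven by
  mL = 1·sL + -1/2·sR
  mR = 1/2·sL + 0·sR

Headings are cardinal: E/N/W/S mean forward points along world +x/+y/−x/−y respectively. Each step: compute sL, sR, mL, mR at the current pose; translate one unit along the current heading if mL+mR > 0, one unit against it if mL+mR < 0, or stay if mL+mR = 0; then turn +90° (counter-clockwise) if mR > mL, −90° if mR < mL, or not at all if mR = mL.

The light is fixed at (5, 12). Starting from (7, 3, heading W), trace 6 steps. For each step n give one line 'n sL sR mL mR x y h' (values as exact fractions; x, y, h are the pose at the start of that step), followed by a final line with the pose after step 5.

0 80/61 16/5 -88/305 40/61 7 3 W
1 160/109 160/101 7440/11009 80/109 6 3 S
2 40/17 40/37 1140/629 20/17 6 2 E
3 160/137 160/121 8400/16577 80/137 7 2 S
4 16/9 80/89 1064/801 8/9 7 1 E
5 160/169 32/29 1936/4901 80/169 8 1 S
final 8 0 E

n=0: pose=(7,3,W); sL=80/61, sR=16/5; mL=-88/305, mR=40/61; mL+mR=112/305 → advance +1; mR−mL=288/305 → turn +1·90°
n=1: pose=(6,3,S); sL=160/109, sR=160/101; mL=7440/11009, mR=80/109; mL+mR=15520/11009 → advance +1; mR−mL=640/11009 → turn +1·90°
n=2: pose=(6,2,E); sL=40/17, sR=40/37; mL=1140/629, mR=20/17; mL+mR=1880/629 → advance +1; mR−mL=-400/629 → turn -1·90°
n=3: pose=(7,2,S); sL=160/137, sR=160/121; mL=8400/16577, mR=80/137; mL+mR=18080/16577 → advance +1; mR−mL=1280/16577 → turn +1·90°
n=4: pose=(7,1,E); sL=16/9, sR=80/89; mL=1064/801, mR=8/9; mL+mR=592/267 → advance +1; mR−mL=-352/801 → turn -1·90°
n=5: pose=(8,1,S); sL=160/169, sR=32/29; mL=1936/4901, mR=80/169; mL+mR=4256/4901 → advance +1; mR−mL=384/4901 → turn +1·90°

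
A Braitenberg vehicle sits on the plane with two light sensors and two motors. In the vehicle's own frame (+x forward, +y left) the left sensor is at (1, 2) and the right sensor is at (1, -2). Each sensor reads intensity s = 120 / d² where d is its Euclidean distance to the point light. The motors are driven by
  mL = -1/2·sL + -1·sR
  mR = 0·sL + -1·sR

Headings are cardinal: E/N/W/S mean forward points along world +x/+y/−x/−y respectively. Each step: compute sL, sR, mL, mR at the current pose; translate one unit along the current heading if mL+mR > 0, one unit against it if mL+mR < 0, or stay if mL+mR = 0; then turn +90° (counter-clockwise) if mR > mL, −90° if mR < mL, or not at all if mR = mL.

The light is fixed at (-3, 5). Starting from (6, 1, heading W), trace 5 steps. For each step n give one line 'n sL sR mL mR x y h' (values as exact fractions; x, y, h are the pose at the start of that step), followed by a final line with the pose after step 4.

n=0: pose=(6,1,W); sL=6/5, sR=30/17; mL=-201/85, mR=-30/17; mL+mR=-351/85 → advance -1; mR−mL=3/5 → turn +1·90°
n=1: pose=(7,1,S); sL=120/169, sR=120/89; mL=-25620/15041, mR=-120/89; mL+mR=-45900/15041 → advance -1; mR−mL=60/169 → turn +1·90°
n=2: pose=(7,2,E); sL=60/61, sR=60/73; mL=-5850/4453, mR=-60/73; mL+mR=-9510/4453 → advance -1; mR−mL=30/61 → turn +1·90°
n=3: pose=(6,2,N); sL=120/53, sR=24/25; mL=-2772/1325, mR=-24/25; mL+mR=-4044/1325 → advance -1; mR−mL=60/53 → turn +1·90°
n=4: pose=(6,1,W); sL=6/5, sR=30/17; mL=-201/85, mR=-30/17; mL+mR=-351/85 → advance -1; mR−mL=3/5 → turn +1·90°

0 6/5 30/17 -201/85 -30/17 6 1 W
1 120/169 120/89 -25620/15041 -120/89 7 1 S
2 60/61 60/73 -5850/4453 -60/73 7 2 E
3 120/53 24/25 -2772/1325 -24/25 6 2 N
4 6/5 30/17 -201/85 -30/17 6 1 W
final 7 1 S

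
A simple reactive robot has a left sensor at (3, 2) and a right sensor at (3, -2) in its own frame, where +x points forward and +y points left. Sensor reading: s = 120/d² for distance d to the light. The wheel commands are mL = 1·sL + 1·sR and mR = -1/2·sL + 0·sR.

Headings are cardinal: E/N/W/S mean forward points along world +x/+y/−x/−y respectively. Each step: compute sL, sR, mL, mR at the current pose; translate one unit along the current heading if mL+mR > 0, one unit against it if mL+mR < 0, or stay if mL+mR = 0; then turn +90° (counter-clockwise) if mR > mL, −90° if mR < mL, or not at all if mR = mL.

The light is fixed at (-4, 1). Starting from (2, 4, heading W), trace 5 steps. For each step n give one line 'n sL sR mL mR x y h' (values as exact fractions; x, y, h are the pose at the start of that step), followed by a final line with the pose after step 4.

n=0: pose=(2,4,W); sL=12, sR=60/17; mL=264/17, mR=-6; mL+mR=162/17 → advance +1; mR−mL=-366/17 → turn -1·90°
n=1: pose=(1,4,N); sL=8/3, sR=24/17; mL=208/51, mR=-4/3; mL+mR=140/51 → advance +1; mR−mL=-92/17 → turn -1·90°
n=2: pose=(1,5,E); sL=6/5, sR=30/17; mL=252/85, mR=-3/5; mL+mR=201/85 → advance +1; mR−mL=-303/85 → turn -1·90°
n=3: pose=(2,5,S); sL=24/13, sR=120/17; mL=1968/221, mR=-12/13; mL+mR=1764/221 → advance +1; mR−mL=-2172/221 → turn -1·90°
n=4: pose=(2,4,W); sL=12, sR=60/17; mL=264/17, mR=-6; mL+mR=162/17 → advance +1; mR−mL=-366/17 → turn -1·90°

0 12 60/17 264/17 -6 2 4 W
1 8/3 24/17 208/51 -4/3 1 4 N
2 6/5 30/17 252/85 -3/5 1 5 E
3 24/13 120/17 1968/221 -12/13 2 5 S
4 12 60/17 264/17 -6 2 4 W
final 1 4 N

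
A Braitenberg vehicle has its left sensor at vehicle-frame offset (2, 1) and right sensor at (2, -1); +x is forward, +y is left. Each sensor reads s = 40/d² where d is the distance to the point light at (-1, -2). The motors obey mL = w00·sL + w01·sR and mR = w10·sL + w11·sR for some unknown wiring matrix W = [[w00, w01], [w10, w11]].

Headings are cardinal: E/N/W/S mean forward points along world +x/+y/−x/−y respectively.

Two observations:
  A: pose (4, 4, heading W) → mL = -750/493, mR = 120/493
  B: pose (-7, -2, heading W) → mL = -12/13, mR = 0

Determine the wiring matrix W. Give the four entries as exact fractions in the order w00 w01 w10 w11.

obs A: pose=(4,4,W) → sL=20/17, sR=20/29, mL=-750/493, mR=120/493
obs B: pose=(-7,-2,W) → sL=8/13, sR=8/13, mL=-12/13, mR=0
sensor matrix S = [[20/17, 20/29], [8/13, 8/13]]; det S = 1920/6409
solve [mL_A; mL_B] = S·[w00; w01] and [mR_A; mR_B] = S·[w10; w11]:
  w00 = -1, w01 = -1/2, w10 = 1/2, w11 = -1/2

-1 -1/2 1/2 -1/2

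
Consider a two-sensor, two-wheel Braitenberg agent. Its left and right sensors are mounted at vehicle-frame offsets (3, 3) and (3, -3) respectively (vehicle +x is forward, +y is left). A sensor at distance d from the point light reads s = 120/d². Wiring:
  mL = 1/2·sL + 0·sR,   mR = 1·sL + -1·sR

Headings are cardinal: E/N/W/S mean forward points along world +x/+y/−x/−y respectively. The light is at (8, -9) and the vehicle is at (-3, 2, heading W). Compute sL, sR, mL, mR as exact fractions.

6/13 15/49 3/13 99/637

left sensor world pos  = (-6, -1); dL² = 260
right sensor world pos = (-6, 5); dR² = 392
sL = 120/260 = 6/13
sR = 120/392 = 15/49
mL = 1/2·sL + 0·sR = 3/13
mR = 1·sL + -1·sR = 99/637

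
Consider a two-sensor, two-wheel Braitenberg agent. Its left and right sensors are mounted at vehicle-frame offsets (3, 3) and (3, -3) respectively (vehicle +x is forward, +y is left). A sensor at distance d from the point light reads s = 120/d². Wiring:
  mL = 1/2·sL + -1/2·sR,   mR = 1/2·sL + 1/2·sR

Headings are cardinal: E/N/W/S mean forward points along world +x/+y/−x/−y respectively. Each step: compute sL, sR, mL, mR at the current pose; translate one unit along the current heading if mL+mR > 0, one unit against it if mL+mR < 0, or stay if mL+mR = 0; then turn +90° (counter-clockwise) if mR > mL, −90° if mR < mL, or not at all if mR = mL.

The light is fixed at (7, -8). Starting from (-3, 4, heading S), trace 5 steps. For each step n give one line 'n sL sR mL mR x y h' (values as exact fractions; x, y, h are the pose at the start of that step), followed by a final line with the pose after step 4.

n=0: pose=(-3,4,S); sL=12/13, sR=12/25; mL=72/325, mR=228/325; mL+mR=12/13 → advance +1; mR−mL=12/25 → turn +1·90°
n=1: pose=(-3,3,E); sL=24/49, sR=120/113; mL=-1584/5537, mR=4296/5537; mL+mR=24/49 → advance +1; mR−mL=120/113 → turn +1·90°
n=2: pose=(-2,3,N); sL=6/17, sR=15/29; mL=-81/986, mR=429/986; mL+mR=6/17 → advance +1; mR−mL=15/29 → turn +1·90°
n=3: pose=(-2,4,W); sL=8/15, sR=40/123; mL=64/615, mR=88/205; mL+mR=8/15 → advance +1; mR−mL=40/123 → turn +1·90°
n=4: pose=(-3,4,S); sL=12/13, sR=12/25; mL=72/325, mR=228/325; mL+mR=12/13 → advance +1; mR−mL=12/25 → turn +1·90°

0 12/13 12/25 72/325 228/325 -3 4 S
1 24/49 120/113 -1584/5537 4296/5537 -3 3 E
2 6/17 15/29 -81/986 429/986 -2 3 N
3 8/15 40/123 64/615 88/205 -2 4 W
4 12/13 12/25 72/325 228/325 -3 4 S
final -3 3 E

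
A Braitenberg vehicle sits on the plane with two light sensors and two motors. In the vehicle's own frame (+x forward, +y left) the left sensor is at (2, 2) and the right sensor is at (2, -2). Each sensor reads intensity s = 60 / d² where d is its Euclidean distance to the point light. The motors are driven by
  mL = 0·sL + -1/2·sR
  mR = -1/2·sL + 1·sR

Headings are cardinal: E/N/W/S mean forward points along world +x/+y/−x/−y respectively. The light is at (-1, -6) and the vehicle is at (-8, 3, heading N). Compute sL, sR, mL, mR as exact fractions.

left sensor world pos  = (-10, 5); dL² = 202
right sensor world pos = (-6, 5); dR² = 146
sL = 60/202 = 30/101
sR = 60/146 = 30/73
mL = 0·sL + -1/2·sR = -15/73
mR = -1/2·sL + 1·sR = 1935/7373

30/101 30/73 -15/73 1935/7373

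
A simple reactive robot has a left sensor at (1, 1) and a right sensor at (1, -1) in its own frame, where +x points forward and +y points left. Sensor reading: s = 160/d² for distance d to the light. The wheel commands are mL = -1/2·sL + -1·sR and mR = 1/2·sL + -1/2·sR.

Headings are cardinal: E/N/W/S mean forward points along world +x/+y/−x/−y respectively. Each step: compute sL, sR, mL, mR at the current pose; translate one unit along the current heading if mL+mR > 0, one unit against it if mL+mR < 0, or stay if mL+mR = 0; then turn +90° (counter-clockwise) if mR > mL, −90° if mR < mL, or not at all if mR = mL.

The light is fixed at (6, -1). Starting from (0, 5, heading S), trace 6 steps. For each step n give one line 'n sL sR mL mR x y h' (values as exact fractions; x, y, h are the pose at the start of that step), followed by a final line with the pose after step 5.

n=0: pose=(0,5,S); sL=16/5, sR=80/37; mL=-696/185, mR=96/185; mL+mR=-120/37 → advance -1; mR−mL=792/185 → turn +1·90°
n=1: pose=(0,6,E); sL=160/89, sR=160/61; mL=-19120/5429, mR=-2240/5429; mL+mR=-240/61 → advance -1; mR−mL=16880/5429 → turn +1·90°
n=2: pose=(-1,6,N); sL=5/4, sR=8/5; mL=-89/40, mR=-7/40; mL+mR=-12/5 → advance -1; mR−mL=41/20 → turn +1·90°
n=3: pose=(-1,5,W); sL=160/89, sR=160/113; mL=-23280/10057, mR=1920/10057; mL+mR=-240/113 → advance -1; mR−mL=25200/10057 → turn +1·90°
n=4: pose=(0,5,S); sL=16/5, sR=80/37; mL=-696/185, mR=96/185; mL+mR=-120/37 → advance -1; mR−mL=792/185 → turn +1·90°
n=5: pose=(0,6,E); sL=160/89, sR=160/61; mL=-19120/5429, mR=-2240/5429; mL+mR=-240/61 → advance -1; mR−mL=16880/5429 → turn +1·90°

0 16/5 80/37 -696/185 96/185 0 5 S
1 160/89 160/61 -19120/5429 -2240/5429 0 6 E
2 5/4 8/5 -89/40 -7/40 -1 6 N
3 160/89 160/113 -23280/10057 1920/10057 -1 5 W
4 16/5 80/37 -696/185 96/185 0 5 S
5 160/89 160/61 -19120/5429 -2240/5429 0 6 E
final -1 6 N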